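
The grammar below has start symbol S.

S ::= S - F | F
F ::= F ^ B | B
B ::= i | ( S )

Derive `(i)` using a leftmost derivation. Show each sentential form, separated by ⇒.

S ⇒ F   [S ::= F]
F ⇒ B   [F ::= B]
B ⇒ (S)   [B ::= ( S )]
(S) ⇒ (F)   [S ::= F]
(F) ⇒ (B)   [F ::= B]
(B) ⇒ (i)   [B ::= i]

S⇒F⇒B⇒(S)⇒(F)⇒(B)⇒(i)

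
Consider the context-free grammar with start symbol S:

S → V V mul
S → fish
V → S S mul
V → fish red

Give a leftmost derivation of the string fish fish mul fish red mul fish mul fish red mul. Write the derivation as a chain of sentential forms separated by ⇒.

S ⇒ V V mul ⇒ S S mul V mul ⇒ V V mul S mul V mul ⇒ S S mul V mul S mul V mul ⇒ fish S mul V mul S mul V mul ⇒ fish fish mul V mul S mul V mul ⇒ fish fish mul fish red mul S mul V mul ⇒ fish fish mul fish red mul fish mul V mul ⇒ fish fish mul fish red mul fish mul fish red mul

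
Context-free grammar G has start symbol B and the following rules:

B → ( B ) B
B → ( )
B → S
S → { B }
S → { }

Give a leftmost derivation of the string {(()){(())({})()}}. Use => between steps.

B => S => {B} => {(B)B} => {(())B} => {(())S} => {(()){B}} => {(()){(B)B}} => {(()){(())B}} => {(()){(())(B)B}} => {(()){(())(S)B}} => {(()){(())({})B}} => {(()){(())({})()}}

B => S   [B → S]
S => {B}   [S → { B }]
{B} => {(B)B}   [B → ( B ) B]
{(B)B} => {(())B}   [B → ( )]
{(())B} => {(())S}   [B → S]
{(())S} => {(()){B}}   [S → { B }]
{(()){B}} => {(()){(B)B}}   [B → ( B ) B]
{(()){(B)B}} => {(()){(())B}}   [B → ( )]
{(()){(())B}} => {(()){(())(B)B}}   [B → ( B ) B]
{(()){(())(B)B}} => {(()){(())(S)B}}   [B → S]
{(()){(())(S)B}} => {(()){(())({})B}}   [S → { }]
{(()){(())({})B}} => {(()){(())({})()}}   [B → ( )]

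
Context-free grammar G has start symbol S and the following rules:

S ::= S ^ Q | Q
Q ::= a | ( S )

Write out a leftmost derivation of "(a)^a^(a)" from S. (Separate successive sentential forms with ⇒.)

S⇒S^Q⇒S^Q^Q⇒Q^Q^Q⇒(S)^Q^Q⇒(Q)^Q^Q⇒(a)^Q^Q⇒(a)^a^Q⇒(a)^a^(S)⇒(a)^a^(Q)⇒(a)^a^(a)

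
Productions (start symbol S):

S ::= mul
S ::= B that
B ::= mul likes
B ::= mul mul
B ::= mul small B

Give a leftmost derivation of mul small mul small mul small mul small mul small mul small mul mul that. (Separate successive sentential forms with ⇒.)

S ⇒ B that   [S ::= B that]
B that ⇒ mul small B that   [B ::= mul small B]
mul small B that ⇒ mul small mul small B that   [B ::= mul small B]
mul small mul small B that ⇒ mul small mul small mul small B that   [B ::= mul small B]
mul small mul small mul small B that ⇒ mul small mul small mul small mul small B that   [B ::= mul small B]
mul small mul small mul small mul small B that ⇒ mul small mul small mul small mul small mul small B that   [B ::= mul small B]
mul small mul small mul small mul small mul small B that ⇒ mul small mul small mul small mul small mul small mul small B that   [B ::= mul small B]
mul small mul small mul small mul small mul small mul small B that ⇒ mul small mul small mul small mul small mul small mul small mul mul that   [B ::= mul mul]

S ⇒ B that ⇒ mul small B that ⇒ mul small mul small B that ⇒ mul small mul small mul small B that ⇒ mul small mul small mul small mul small B that ⇒ mul small mul small mul small mul small mul small B that ⇒ mul small mul small mul small mul small mul small mul small B that ⇒ mul small mul small mul small mul small mul small mul small mul mul that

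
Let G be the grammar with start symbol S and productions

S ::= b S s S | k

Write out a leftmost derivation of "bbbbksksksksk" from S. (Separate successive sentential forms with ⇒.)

S ⇒ bSsS   [S ::= b S s S]
bSsS ⇒ bbSsSsS   [S ::= b S s S]
bbSsSsS ⇒ bbbSsSsSsS   [S ::= b S s S]
bbbSsSsSsS ⇒ bbbbSsSsSsSsS   [S ::= b S s S]
bbbbSsSsSsSsS ⇒ bbbbksSsSsSsS   [S ::= k]
bbbbksSsSsSsS ⇒ bbbbksksSsSsS   [S ::= k]
bbbbksksSsSsS ⇒ bbbbksksksSsS   [S ::= k]
bbbbksksksSsS ⇒ bbbbksksksksS   [S ::= k]
bbbbksksksksS ⇒ bbbbksksksksk   [S ::= k]

S ⇒ bSsS ⇒ bbSsSsS ⇒ bbbSsSsSsS ⇒ bbbbSsSsSsSsS ⇒ bbbbksSsSsSsS ⇒ bbbbksksSsSsS ⇒ bbbbksksksSsS ⇒ bbbbksksksksS ⇒ bbbbksksksksk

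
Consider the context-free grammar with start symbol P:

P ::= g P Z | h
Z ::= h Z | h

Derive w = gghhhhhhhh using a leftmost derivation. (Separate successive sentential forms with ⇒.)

P ⇒ gPZ ⇒ ggPZZ ⇒ gghZZ ⇒ gghhZ ⇒ gghhhZ ⇒ gghhhhZ ⇒ gghhhhhZ ⇒ gghhhhhhZ ⇒ gghhhhhhhZ ⇒ gghhhhhhhh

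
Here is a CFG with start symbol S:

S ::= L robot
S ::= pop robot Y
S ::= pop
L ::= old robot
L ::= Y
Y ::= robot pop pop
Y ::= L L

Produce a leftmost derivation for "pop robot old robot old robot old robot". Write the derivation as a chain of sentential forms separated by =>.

S => pop robot Y   [S ::= pop robot Y]
pop robot Y => pop robot L L   [Y ::= L L]
pop robot L L => pop robot old robot L   [L ::= old robot]
pop robot old robot L => pop robot old robot Y   [L ::= Y]
pop robot old robot Y => pop robot old robot L L   [Y ::= L L]
pop robot old robot L L => pop robot old robot old robot L   [L ::= old robot]
pop robot old robot old robot L => pop robot old robot old robot old robot   [L ::= old robot]

S => pop robot Y => pop robot L L => pop robot old robot L => pop robot old robot Y => pop robot old robot L L => pop robot old robot old robot L => pop robot old robot old robot old robot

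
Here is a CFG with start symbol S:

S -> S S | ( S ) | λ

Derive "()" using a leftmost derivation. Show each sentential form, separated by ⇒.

S⇒SS⇒SSS⇒SSSS⇒SSSSS⇒(S)SSSS⇒()SSSS⇒()SSS⇒()SS⇒()S⇒()

S ⇒ SS   [S -> S S]
SS ⇒ SSS   [S -> S S]
SSS ⇒ SSSS   [S -> S S]
SSSS ⇒ SSSSS   [S -> S S]
SSSSS ⇒ (S)SSSS   [S -> ( S )]
(S)SSSS ⇒ ()SSSS   [S -> λ]
()SSSS ⇒ ()SSS   [S -> λ]
()SSS ⇒ ()SS   [S -> λ]
()SS ⇒ ()S   [S -> λ]
()S ⇒ ()   [S -> λ]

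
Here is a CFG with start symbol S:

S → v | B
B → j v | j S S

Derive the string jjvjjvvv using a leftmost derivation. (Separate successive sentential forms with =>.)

S => B => jSS => jBS => jjSSS => jjvSS => jjvBS => jjvjSSS => jjvjBSS => jjvjjvSS => jjvjjvvS => jjvjjvvv

S => B   [S → B]
B => jSS   [B → j S S]
jSS => jBS   [S → B]
jBS => jjSSS   [B → j S S]
jjSSS => jjvSS   [S → v]
jjvSS => jjvBS   [S → B]
jjvBS => jjvjSSS   [B → j S S]
jjvjSSS => jjvjBSS   [S → B]
jjvjBSS => jjvjjvSS   [B → j v]
jjvjjvSS => jjvjjvvS   [S → v]
jjvjjvvS => jjvjjvvv   [S → v]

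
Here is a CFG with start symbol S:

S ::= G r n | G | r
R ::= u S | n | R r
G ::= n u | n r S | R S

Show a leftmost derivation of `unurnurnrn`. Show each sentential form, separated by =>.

S => Grn => RSrn => RrSrn => uSrSrn => uGrSrn => unurSrn => unurGrnrn => unurnurnrn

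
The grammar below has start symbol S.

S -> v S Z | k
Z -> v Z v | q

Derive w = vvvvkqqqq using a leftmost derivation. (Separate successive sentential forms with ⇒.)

S ⇒ vSZ ⇒ vvSZZ ⇒ vvvSZZZ ⇒ vvvvSZZZZ ⇒ vvvvkZZZZ ⇒ vvvvkqZZZ ⇒ vvvvkqqZZ ⇒ vvvvkqqqZ ⇒ vvvvkqqqq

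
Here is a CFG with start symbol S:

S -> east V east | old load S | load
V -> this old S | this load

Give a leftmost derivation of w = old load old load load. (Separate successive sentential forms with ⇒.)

S ⇒ old load S   [S -> old load S]
old load S ⇒ old load old load S   [S -> old load S]
old load old load S ⇒ old load old load load   [S -> load]

S ⇒ old load S ⇒ old load old load S ⇒ old load old load load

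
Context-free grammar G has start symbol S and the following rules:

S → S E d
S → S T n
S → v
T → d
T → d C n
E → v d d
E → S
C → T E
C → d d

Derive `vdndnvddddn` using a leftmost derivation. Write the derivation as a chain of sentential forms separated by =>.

S => STn => SEdTn => STnEdTn => STnTnEdTn => vTnTnEdTn => vdnTnEdTn => vdndnEdTn => vdndnvdddTn => vdndnvddddn

S => STn   [S → S T n]
STn => SEdTn   [S → S E d]
SEdTn => STnEdTn   [S → S T n]
STnEdTn => STnTnEdTn   [S → S T n]
STnTnEdTn => vTnTnEdTn   [S → v]
vTnTnEdTn => vdnTnEdTn   [T → d]
vdnTnEdTn => vdndnEdTn   [T → d]
vdndnEdTn => vdndnvdddTn   [E → v d d]
vdndnvdddTn => vdndnvddddn   [T → d]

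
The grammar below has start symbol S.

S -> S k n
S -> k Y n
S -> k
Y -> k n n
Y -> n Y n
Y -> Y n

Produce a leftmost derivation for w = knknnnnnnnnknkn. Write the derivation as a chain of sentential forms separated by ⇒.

S ⇒ Skn   [S -> S k n]
Skn ⇒ Sknkn   [S -> S k n]
Sknkn ⇒ kYnknkn   [S -> k Y n]
kYnknkn ⇒ kYnnknkn   [Y -> Y n]
kYnnknkn ⇒ kYnnnknkn   [Y -> Y n]
kYnnnknkn ⇒ kYnnnnknkn   [Y -> Y n]
kYnnnnknkn ⇒ knYnnnnnknkn   [Y -> n Y n]
knYnnnnnknkn ⇒ knYnnnnnnknkn   [Y -> Y n]
knYnnnnnnknkn ⇒ knknnnnnnnnknkn   [Y -> k n n]

S ⇒ Skn ⇒ Sknkn ⇒ kYnknkn ⇒ kYnnknkn ⇒ kYnnnknkn ⇒ kYnnnnknkn ⇒ knYnnnnnknkn ⇒ knYnnnnnnknkn ⇒ knknnnnnnnnknkn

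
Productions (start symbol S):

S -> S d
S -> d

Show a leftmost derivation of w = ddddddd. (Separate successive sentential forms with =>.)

S=>Sd=>Sdd=>Sddd=>Sdddd=>Sddddd=>Sdddddd=>ddddddd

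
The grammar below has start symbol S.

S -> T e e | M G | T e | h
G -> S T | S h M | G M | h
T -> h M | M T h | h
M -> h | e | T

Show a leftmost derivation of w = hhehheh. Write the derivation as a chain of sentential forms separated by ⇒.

S⇒MG⇒hG⇒hST⇒hTeT⇒hhMeT⇒hhTeT⇒hhMTheT⇒hheTheT⇒hhehheT⇒hhehheh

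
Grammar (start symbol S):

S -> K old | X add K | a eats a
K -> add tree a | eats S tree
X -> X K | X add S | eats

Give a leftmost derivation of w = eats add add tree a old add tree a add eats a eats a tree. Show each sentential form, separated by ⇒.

S ⇒ X add K ⇒ X K add K ⇒ X add S K add K ⇒ eats add S K add K ⇒ eats add K old K add K ⇒ eats add add tree a old K add K ⇒ eats add add tree a old add tree a add K ⇒ eats add add tree a old add tree a add eats S tree ⇒ eats add add tree a old add tree a add eats a eats a tree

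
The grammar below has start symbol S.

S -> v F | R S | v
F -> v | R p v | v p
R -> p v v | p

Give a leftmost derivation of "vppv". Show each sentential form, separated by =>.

S => vF   [S -> v F]
vF => vRpv   [F -> R p v]
vRpv => vppv   [R -> p]

S => vF => vRpv => vppv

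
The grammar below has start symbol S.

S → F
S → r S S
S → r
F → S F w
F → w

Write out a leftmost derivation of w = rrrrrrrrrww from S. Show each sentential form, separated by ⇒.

S ⇒ F ⇒ SFw ⇒ rSSFw ⇒ rrSSSFw ⇒ rrrSSSSFw ⇒ rrrrSSSSSFw ⇒ rrrrrSSSSFw ⇒ rrrrrrSSSFw ⇒ rrrrrrrSSFw ⇒ rrrrrrrrSFw ⇒ rrrrrrrrrFw ⇒ rrrrrrrrrww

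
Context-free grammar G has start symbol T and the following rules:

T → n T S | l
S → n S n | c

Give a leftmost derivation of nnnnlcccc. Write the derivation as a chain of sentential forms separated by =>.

T => nTS   [T → n T S]
nTS => nnTSS   [T → n T S]
nnTSS => nnnTSSS   [T → n T S]
nnnTSSS => nnnnTSSSS   [T → n T S]
nnnnTSSSS => nnnnlSSSS   [T → l]
nnnnlSSSS => nnnnlcSSS   [S → c]
nnnnlcSSS => nnnnlccSS   [S → c]
nnnnlccSS => nnnnlcccS   [S → c]
nnnnlcccS => nnnnlcccc   [S → c]

T => nTS => nnTSS => nnnTSSS => nnnnTSSSS => nnnnlSSSS => nnnnlcSSS => nnnnlccSS => nnnnlcccS => nnnnlcccc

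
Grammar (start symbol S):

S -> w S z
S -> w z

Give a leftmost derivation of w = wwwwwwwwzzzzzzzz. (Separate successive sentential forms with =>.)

S=>wSz=>wwSzz=>wwwSzzz=>wwwwSzzzz=>wwwwwSzzzzz=>wwwwwwSzzzzzz=>wwwwwwwSzzzzzzz=>wwwwwwwwzzzzzzzz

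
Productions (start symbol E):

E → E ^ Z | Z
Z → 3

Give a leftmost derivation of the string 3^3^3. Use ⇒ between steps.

E ⇒ E^Z ⇒ E^Z^Z ⇒ Z^Z^Z ⇒ 3^Z^Z ⇒ 3^3^Z ⇒ 3^3^3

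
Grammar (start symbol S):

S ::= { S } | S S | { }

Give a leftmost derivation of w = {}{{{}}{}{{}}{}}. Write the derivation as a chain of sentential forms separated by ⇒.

S ⇒ SS   [S ::= S S]
SS ⇒ {}S   [S ::= { }]
{}S ⇒ {}{S}   [S ::= { S }]
{}{S} ⇒ {}{SS}   [S ::= S S]
{}{SS} ⇒ {}{SSS}   [S ::= S S]
{}{SSS} ⇒ {}{SSSS}   [S ::= S S]
{}{SSSS} ⇒ {}{{S}SSS}   [S ::= { S }]
{}{{S}SSS} ⇒ {}{{{}}SSS}   [S ::= { }]
{}{{{}}SSS} ⇒ {}{{{}}{}SS}   [S ::= { }]
{}{{{}}{}SS} ⇒ {}{{{}}{}{S}S}   [S ::= { S }]
{}{{{}}{}{S}S} ⇒ {}{{{}}{}{{}}S}   [S ::= { }]
{}{{{}}{}{{}}S} ⇒ {}{{{}}{}{{}}{}}   [S ::= { }]

S ⇒ SS ⇒ {}S ⇒ {}{S} ⇒ {}{SS} ⇒ {}{SSS} ⇒ {}{SSSS} ⇒ {}{{S}SSS} ⇒ {}{{{}}SSS} ⇒ {}{{{}}{}SS} ⇒ {}{{{}}{}{S}S} ⇒ {}{{{}}{}{{}}S} ⇒ {}{{{}}{}{{}}{}}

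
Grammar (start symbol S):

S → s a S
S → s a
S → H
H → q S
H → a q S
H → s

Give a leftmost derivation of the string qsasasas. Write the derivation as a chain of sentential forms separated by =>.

S => H   [S → H]
H => qS   [H → q S]
qS => qsaS   [S → s a S]
qsaS => qsasaS   [S → s a S]
qsasaS => qsasasaS   [S → s a S]
qsasasaS => qsasasaH   [S → H]
qsasasaH => qsasasas   [H → s]

S=>H=>qS=>qsaS=>qsasaS=>qsasasaS=>qsasasaH=>qsasasas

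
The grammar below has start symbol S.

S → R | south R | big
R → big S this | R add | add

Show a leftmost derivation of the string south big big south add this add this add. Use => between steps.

S => south R => south R add => south big S this add => south big R this add => south big R add this add => south big big S this add this add => south big big south R this add this add => south big big south add this add this add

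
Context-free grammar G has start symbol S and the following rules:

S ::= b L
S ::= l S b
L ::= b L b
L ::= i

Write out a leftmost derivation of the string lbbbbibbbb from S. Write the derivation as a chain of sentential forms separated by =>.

S => lSb => lbLb => lbbLbb => lbbbLbbb => lbbbbLbbbb => lbbbbibbbb

S => lSb   [S ::= l S b]
lSb => lbLb   [S ::= b L]
lbLb => lbbLbb   [L ::= b L b]
lbbLbb => lbbbLbbb   [L ::= b L b]
lbbbLbbb => lbbbbLbbbb   [L ::= b L b]
lbbbbLbbbb => lbbbbibbbb   [L ::= i]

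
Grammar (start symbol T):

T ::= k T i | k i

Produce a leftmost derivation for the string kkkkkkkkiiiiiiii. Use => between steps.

T=>kTi=>kkTii=>kkkTiii=>kkkkTiiii=>kkkkkTiiiii=>kkkkkkTiiiiii=>kkkkkkkTiiiiiii=>kkkkkkkkiiiiiiii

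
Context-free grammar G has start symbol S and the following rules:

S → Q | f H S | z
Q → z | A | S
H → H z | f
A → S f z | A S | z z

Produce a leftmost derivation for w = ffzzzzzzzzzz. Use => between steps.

S => fHS   [S → f H S]
fHS => fHzS   [H → H z]
fHzS => fHzzS   [H → H z]
fHzzS => fHzzzS   [H → H z]
fHzzzS => fHzzzzS   [H → H z]
fHzzzzS => fHzzzzzS   [H → H z]
fHzzzzzS => fHzzzzzzS   [H → H z]
fHzzzzzzS => fHzzzzzzzS   [H → H z]
fHzzzzzzzS => fHzzzzzzzzS   [H → H z]
fHzzzzzzzzS => fHzzzzzzzzzS   [H → H z]
fHzzzzzzzzzS => ffzzzzzzzzzS   [H → f]
ffzzzzzzzzzS => ffzzzzzzzzzz   [S → z]

S => fHS => fHzS => fHzzS => fHzzzS => fHzzzzS => fHzzzzzS => fHzzzzzzS => fHzzzzzzzS => fHzzzzzzzzS => fHzzzzzzzzzS => ffzzzzzzzzzS => ffzzzzzzzzzz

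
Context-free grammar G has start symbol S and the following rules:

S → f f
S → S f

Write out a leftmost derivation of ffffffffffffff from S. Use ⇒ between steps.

S ⇒ Sf ⇒ Sff ⇒ Sfff ⇒ Sffff ⇒ Sfffff ⇒ Sffffff ⇒ Sfffffff ⇒ Sffffffff ⇒ Sfffffffff ⇒ Sffffffffff ⇒ Sfffffffffff ⇒ Sffffffffffff ⇒ ffffffffffffff

S ⇒ Sf   [S → S f]
Sf ⇒ Sff   [S → S f]
Sff ⇒ Sfff   [S → S f]
Sfff ⇒ Sffff   [S → S f]
Sffff ⇒ Sfffff   [S → S f]
Sfffff ⇒ Sffffff   [S → S f]
Sffffff ⇒ Sfffffff   [S → S f]
Sfffffff ⇒ Sffffffff   [S → S f]
Sffffffff ⇒ Sfffffffff   [S → S f]
Sfffffffff ⇒ Sffffffffff   [S → S f]
Sffffffffff ⇒ Sfffffffffff   [S → S f]
Sfffffffffff ⇒ Sffffffffffff   [S → S f]
Sffffffffffff ⇒ ffffffffffffff   [S → f f]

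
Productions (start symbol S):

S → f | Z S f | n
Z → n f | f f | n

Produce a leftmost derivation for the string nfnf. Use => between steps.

S => ZSf => nfSf => nfnf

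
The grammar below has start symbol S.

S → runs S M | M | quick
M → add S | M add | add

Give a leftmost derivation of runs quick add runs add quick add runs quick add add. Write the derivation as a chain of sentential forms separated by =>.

S => runs S M => runs quick M => runs quick M add => runs quick add S add => runs quick add runs S M add => runs quick add runs M M add => runs quick add runs add S M add => runs quick add runs add quick M add => runs quick add runs add quick add S add => runs quick add runs add quick add runs S M add => runs quick add runs add quick add runs quick M add => runs quick add runs add quick add runs quick add add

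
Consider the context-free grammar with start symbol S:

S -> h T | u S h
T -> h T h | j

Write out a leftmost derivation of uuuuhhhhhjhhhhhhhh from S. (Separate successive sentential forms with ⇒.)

S ⇒ uSh ⇒ uuShh ⇒ uuuShhh ⇒ uuuuShhhh ⇒ uuuuhThhhh ⇒ uuuuhhThhhhh ⇒ uuuuhhhThhhhhh ⇒ uuuuhhhhThhhhhhh ⇒ uuuuhhhhhThhhhhhhh ⇒ uuuuhhhhhjhhhhhhhh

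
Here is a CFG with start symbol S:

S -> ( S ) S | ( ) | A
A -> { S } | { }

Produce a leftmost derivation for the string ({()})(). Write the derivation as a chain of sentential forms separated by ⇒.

S ⇒ (S)S   [S -> ( S ) S]
(S)S ⇒ (A)S   [S -> A]
(A)S ⇒ ({S})S   [A -> { S }]
({S})S ⇒ ({()})S   [S -> ( )]
({()})S ⇒ ({()})()   [S -> ( )]

S⇒(S)S⇒(A)S⇒({S})S⇒({()})S⇒({()})()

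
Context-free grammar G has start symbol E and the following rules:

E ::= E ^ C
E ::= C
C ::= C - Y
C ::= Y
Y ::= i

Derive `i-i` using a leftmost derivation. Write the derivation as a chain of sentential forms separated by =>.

E => C => C-Y => Y-Y => i-Y => i-i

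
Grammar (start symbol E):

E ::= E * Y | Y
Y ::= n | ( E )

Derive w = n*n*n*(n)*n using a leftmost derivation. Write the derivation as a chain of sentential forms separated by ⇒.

E ⇒ E*Y ⇒ E*Y*Y ⇒ E*Y*Y*Y ⇒ E*Y*Y*Y*Y ⇒ Y*Y*Y*Y*Y ⇒ n*Y*Y*Y*Y ⇒ n*n*Y*Y*Y ⇒ n*n*n*Y*Y ⇒ n*n*n*(E)*Y ⇒ n*n*n*(Y)*Y ⇒ n*n*n*(n)*Y ⇒ n*n*n*(n)*n

E ⇒ E*Y   [E ::= E * Y]
E*Y ⇒ E*Y*Y   [E ::= E * Y]
E*Y*Y ⇒ E*Y*Y*Y   [E ::= E * Y]
E*Y*Y*Y ⇒ E*Y*Y*Y*Y   [E ::= E * Y]
E*Y*Y*Y*Y ⇒ Y*Y*Y*Y*Y   [E ::= Y]
Y*Y*Y*Y*Y ⇒ n*Y*Y*Y*Y   [Y ::= n]
n*Y*Y*Y*Y ⇒ n*n*Y*Y*Y   [Y ::= n]
n*n*Y*Y*Y ⇒ n*n*n*Y*Y   [Y ::= n]
n*n*n*Y*Y ⇒ n*n*n*(E)*Y   [Y ::= ( E )]
n*n*n*(E)*Y ⇒ n*n*n*(Y)*Y   [E ::= Y]
n*n*n*(Y)*Y ⇒ n*n*n*(n)*Y   [Y ::= n]
n*n*n*(n)*Y ⇒ n*n*n*(n)*n   [Y ::= n]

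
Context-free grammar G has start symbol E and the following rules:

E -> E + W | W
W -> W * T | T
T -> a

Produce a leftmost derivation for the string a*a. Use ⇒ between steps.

E⇒W⇒W*T⇒T*T⇒a*T⇒a*a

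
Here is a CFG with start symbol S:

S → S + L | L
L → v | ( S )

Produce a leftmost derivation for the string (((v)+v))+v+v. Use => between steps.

S => S+L   [S → S + L]
S+L => S+L+L   [S → S + L]
S+L+L => L+L+L   [S → L]
L+L+L => (S)+L+L   [L → ( S )]
(S)+L+L => (L)+L+L   [S → L]
(L)+L+L => ((S))+L+L   [L → ( S )]
((S))+L+L => ((S+L))+L+L   [S → S + L]
((S+L))+L+L => ((L+L))+L+L   [S → L]
((L+L))+L+L => (((S)+L))+L+L   [L → ( S )]
(((S)+L))+L+L => (((L)+L))+L+L   [S → L]
(((L)+L))+L+L => (((v)+L))+L+L   [L → v]
(((v)+L))+L+L => (((v)+v))+L+L   [L → v]
(((v)+v))+L+L => (((v)+v))+v+L   [L → v]
(((v)+v))+v+L => (((v)+v))+v+v   [L → v]

S=>S+L=>S+L+L=>L+L+L=>(S)+L+L=>(L)+L+L=>((S))+L+L=>((S+L))+L+L=>((L+L))+L+L=>(((S)+L))+L+L=>(((L)+L))+L+L=>(((v)+L))+L+L=>(((v)+v))+L+L=>(((v)+v))+v+L=>(((v)+v))+v+v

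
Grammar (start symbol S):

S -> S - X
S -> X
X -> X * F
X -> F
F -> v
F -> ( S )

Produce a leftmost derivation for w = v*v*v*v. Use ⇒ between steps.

S ⇒ X   [S -> X]
X ⇒ X*F   [X -> X * F]
X*F ⇒ X*F*F   [X -> X * F]
X*F*F ⇒ X*F*F*F   [X -> X * F]
X*F*F*F ⇒ F*F*F*F   [X -> F]
F*F*F*F ⇒ v*F*F*F   [F -> v]
v*F*F*F ⇒ v*v*F*F   [F -> v]
v*v*F*F ⇒ v*v*v*F   [F -> v]
v*v*v*F ⇒ v*v*v*v   [F -> v]

S ⇒ X ⇒ X*F ⇒ X*F*F ⇒ X*F*F*F ⇒ F*F*F*F ⇒ v*F*F*F ⇒ v*v*F*F ⇒ v*v*v*F ⇒ v*v*v*v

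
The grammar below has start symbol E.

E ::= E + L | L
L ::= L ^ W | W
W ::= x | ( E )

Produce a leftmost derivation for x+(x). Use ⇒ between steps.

E ⇒ E+L ⇒ L+L ⇒ W+L ⇒ x+L ⇒ x+W ⇒ x+(E) ⇒ x+(L) ⇒ x+(W) ⇒ x+(x)

E ⇒ E+L   [E ::= E + L]
E+L ⇒ L+L   [E ::= L]
L+L ⇒ W+L   [L ::= W]
W+L ⇒ x+L   [W ::= x]
x+L ⇒ x+W   [L ::= W]
x+W ⇒ x+(E)   [W ::= ( E )]
x+(E) ⇒ x+(L)   [E ::= L]
x+(L) ⇒ x+(W)   [L ::= W]
x+(W) ⇒ x+(x)   [W ::= x]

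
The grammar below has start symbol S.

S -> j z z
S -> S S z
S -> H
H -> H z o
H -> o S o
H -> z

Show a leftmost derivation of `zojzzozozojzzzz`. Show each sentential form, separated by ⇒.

S ⇒ SSz ⇒ HSz ⇒ zSz ⇒ zSSzz ⇒ zHSzz ⇒ zHzoSzz ⇒ zHzozoSzz ⇒ zoSozozoSzz ⇒ zojzzozozoSzz ⇒ zojzzozozojzzzz

S ⇒ SSz   [S -> S S z]
SSz ⇒ HSz   [S -> H]
HSz ⇒ zSz   [H -> z]
zSz ⇒ zSSzz   [S -> S S z]
zSSzz ⇒ zHSzz   [S -> H]
zHSzz ⇒ zHzoSzz   [H -> H z o]
zHzoSzz ⇒ zHzozoSzz   [H -> H z o]
zHzozoSzz ⇒ zoSozozoSzz   [H -> o S o]
zoSozozoSzz ⇒ zojzzozozoSzz   [S -> j z z]
zojzzozozoSzz ⇒ zojzzozozojzzzz   [S -> j z z]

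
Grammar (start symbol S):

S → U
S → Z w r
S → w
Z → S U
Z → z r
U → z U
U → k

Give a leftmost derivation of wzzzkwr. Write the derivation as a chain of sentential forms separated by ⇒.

S ⇒ Zwr   [S → Z w r]
Zwr ⇒ SUwr   [Z → S U]
SUwr ⇒ wUwr   [S → w]
wUwr ⇒ wzUwr   [U → z U]
wzUwr ⇒ wzzUwr   [U → z U]
wzzUwr ⇒ wzzzUwr   [U → z U]
wzzzUwr ⇒ wzzzkwr   [U → k]

S ⇒ Zwr ⇒ SUwr ⇒ wUwr ⇒ wzUwr ⇒ wzzUwr ⇒ wzzzUwr ⇒ wzzzkwr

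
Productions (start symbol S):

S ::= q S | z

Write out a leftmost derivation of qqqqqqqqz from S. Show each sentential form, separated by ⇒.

S ⇒ qS   [S ::= q S]
qS ⇒ qqS   [S ::= q S]
qqS ⇒ qqqS   [S ::= q S]
qqqS ⇒ qqqqS   [S ::= q S]
qqqqS ⇒ qqqqqS   [S ::= q S]
qqqqqS ⇒ qqqqqqS   [S ::= q S]
qqqqqqS ⇒ qqqqqqqS   [S ::= q S]
qqqqqqqS ⇒ qqqqqqqqS   [S ::= q S]
qqqqqqqqS ⇒ qqqqqqqqz   [S ::= z]

S ⇒ qS ⇒ qqS ⇒ qqqS ⇒ qqqqS ⇒ qqqqqS ⇒ qqqqqqS ⇒ qqqqqqqS ⇒ qqqqqqqqS ⇒ qqqqqqqqz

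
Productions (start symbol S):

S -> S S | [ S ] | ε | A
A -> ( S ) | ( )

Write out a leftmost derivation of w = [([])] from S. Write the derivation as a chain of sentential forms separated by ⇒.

S ⇒ [S]   [S -> [ S ]]
[S] ⇒ [A]   [S -> A]
[A] ⇒ [(S)]   [A -> ( S )]
[(S)] ⇒ [(SS)]   [S -> S S]
[(SS)] ⇒ [([S]S)]   [S -> [ S ]]
[([S]S)] ⇒ [([]S)]   [S -> ε]
[([]S)] ⇒ [([])]   [S -> ε]

S ⇒ [S] ⇒ [A] ⇒ [(S)] ⇒ [(SS)] ⇒ [([S]S)] ⇒ [([]S)] ⇒ [([])]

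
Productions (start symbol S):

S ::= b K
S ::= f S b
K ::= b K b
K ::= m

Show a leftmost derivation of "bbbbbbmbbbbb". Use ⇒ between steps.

S⇒bK⇒bbKb⇒bbbKbb⇒bbbbKbbb⇒bbbbbKbbbb⇒bbbbbbKbbbbb⇒bbbbbbmbbbbb

S ⇒ bK   [S ::= b K]
bK ⇒ bbKb   [K ::= b K b]
bbKb ⇒ bbbKbb   [K ::= b K b]
bbbKbb ⇒ bbbbKbbb   [K ::= b K b]
bbbbKbbb ⇒ bbbbbKbbbb   [K ::= b K b]
bbbbbKbbbb ⇒ bbbbbbKbbbbb   [K ::= b K b]
bbbbbbKbbbbb ⇒ bbbbbbmbbbbb   [K ::= m]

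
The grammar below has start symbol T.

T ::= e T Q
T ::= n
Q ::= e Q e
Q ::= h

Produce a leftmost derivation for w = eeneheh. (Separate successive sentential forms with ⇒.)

T ⇒ eTQ ⇒ eeTQQ ⇒ eenQQ ⇒ eeneQeQ ⇒ eeneheQ ⇒ eeneheh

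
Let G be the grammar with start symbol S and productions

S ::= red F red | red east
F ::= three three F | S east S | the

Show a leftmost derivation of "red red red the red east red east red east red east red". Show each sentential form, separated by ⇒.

S ⇒ red F red ⇒ red S east S red ⇒ red red F red east S red ⇒ red red S east S red east S red ⇒ red red red F red east S red east S red ⇒ red red red the red east S red east S red ⇒ red red red the red east red east red east S red ⇒ red red red the red east red east red east red east red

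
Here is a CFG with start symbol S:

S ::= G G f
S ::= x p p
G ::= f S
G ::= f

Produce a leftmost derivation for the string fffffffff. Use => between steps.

S => GGf   [S ::= G G f]
GGf => fGf   [G ::= f]
fGf => ffSf   [G ::= f S]
ffSf => ffGGff   [S ::= G G f]
ffGGff => fffSGff   [G ::= f S]
fffSGff => fffGGfGff   [S ::= G G f]
fffGGfGff => ffffGfGff   [G ::= f]
ffffGfGff => ffffffGff   [G ::= f]
ffffffGff => fffffffff   [G ::= f]

S => GGf => fGf => ffSf => ffGGff => fffSGff => fffGGfGff => ffffGfGff => ffffffGff => fffffffff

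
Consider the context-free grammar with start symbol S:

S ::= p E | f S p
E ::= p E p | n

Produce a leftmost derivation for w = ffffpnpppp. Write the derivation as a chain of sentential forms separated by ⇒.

S⇒fSp⇒ffSpp⇒fffSppp⇒ffffSpppp⇒ffffpEpppp⇒ffffpnpppp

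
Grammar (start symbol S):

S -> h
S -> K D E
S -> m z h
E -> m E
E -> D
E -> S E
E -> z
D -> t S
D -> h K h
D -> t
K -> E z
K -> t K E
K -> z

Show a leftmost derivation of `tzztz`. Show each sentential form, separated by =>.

S=>KDE=>tKEDE=>tzEDE=>tzzDE=>tzztE=>tzztz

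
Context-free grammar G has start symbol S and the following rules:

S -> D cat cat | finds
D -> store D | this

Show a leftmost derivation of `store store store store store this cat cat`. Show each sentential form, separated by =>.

S => D cat cat   [S -> D cat cat]
D cat cat => store D cat cat   [D -> store D]
store D cat cat => store store D cat cat   [D -> store D]
store store D cat cat => store store store D cat cat   [D -> store D]
store store store D cat cat => store store store store D cat cat   [D -> store D]
store store store store D cat cat => store store store store store D cat cat   [D -> store D]
store store store store store D cat cat => store store store store store this cat cat   [D -> this]

S => D cat cat => store D cat cat => store store D cat cat => store store store D cat cat => store store store store D cat cat => store store store store store D cat cat => store store store store store this cat cat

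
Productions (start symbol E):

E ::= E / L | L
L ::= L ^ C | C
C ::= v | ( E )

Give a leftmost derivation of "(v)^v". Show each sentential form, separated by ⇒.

E⇒L⇒L^C⇒C^C⇒(E)^C⇒(L)^C⇒(C)^C⇒(v)^C⇒(v)^v

E ⇒ L   [E ::= L]
L ⇒ L^C   [L ::= L ^ C]
L^C ⇒ C^C   [L ::= C]
C^C ⇒ (E)^C   [C ::= ( E )]
(E)^C ⇒ (L)^C   [E ::= L]
(L)^C ⇒ (C)^C   [L ::= C]
(C)^C ⇒ (v)^C   [C ::= v]
(v)^C ⇒ (v)^v   [C ::= v]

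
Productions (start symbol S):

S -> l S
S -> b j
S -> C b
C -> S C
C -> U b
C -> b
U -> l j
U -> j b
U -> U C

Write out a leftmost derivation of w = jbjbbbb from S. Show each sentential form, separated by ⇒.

S ⇒ Cb   [S -> C b]
Cb ⇒ Ubb   [C -> U b]
Ubb ⇒ UCbb   [U -> U C]
UCbb ⇒ jbCbb   [U -> j b]
jbCbb ⇒ jbUbbb   [C -> U b]
jbUbbb ⇒ jbjbbbb   [U -> j b]

S ⇒ Cb ⇒ Ubb ⇒ UCbb ⇒ jbCbb ⇒ jbUbbb ⇒ jbjbbbb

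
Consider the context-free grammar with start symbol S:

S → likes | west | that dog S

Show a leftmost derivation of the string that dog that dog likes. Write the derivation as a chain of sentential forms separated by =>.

S => that dog S => that dog that dog S => that dog that dog likes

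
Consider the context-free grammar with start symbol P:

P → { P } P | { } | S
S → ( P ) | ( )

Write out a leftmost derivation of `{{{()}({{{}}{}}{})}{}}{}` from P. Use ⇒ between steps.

P ⇒ {P}P ⇒ {{P}P}P ⇒ {{{P}P}P}P ⇒ {{{S}P}P}P ⇒ {{{()}P}P}P ⇒ {{{()}S}P}P ⇒ {{{()}(P)}P}P ⇒ {{{()}({P}P)}P}P ⇒ {{{()}({{P}P}P)}P}P ⇒ {{{()}({{{}}P}P)}P}P ⇒ {{{()}({{{}}{}}P)}P}P ⇒ {{{()}({{{}}{}}{})}P}P ⇒ {{{()}({{{}}{}}{})}{}}P ⇒ {{{()}({{{}}{}}{})}{}}{}

P ⇒ {P}P   [P → { P } P]
{P}P ⇒ {{P}P}P   [P → { P } P]
{{P}P}P ⇒ {{{P}P}P}P   [P → { P } P]
{{{P}P}P}P ⇒ {{{S}P}P}P   [P → S]
{{{S}P}P}P ⇒ {{{()}P}P}P   [S → ( )]
{{{()}P}P}P ⇒ {{{()}S}P}P   [P → S]
{{{()}S}P}P ⇒ {{{()}(P)}P}P   [S → ( P )]
{{{()}(P)}P}P ⇒ {{{()}({P}P)}P}P   [P → { P } P]
{{{()}({P}P)}P}P ⇒ {{{()}({{P}P}P)}P}P   [P → { P } P]
{{{()}({{P}P}P)}P}P ⇒ {{{()}({{{}}P}P)}P}P   [P → { }]
{{{()}({{{}}P}P)}P}P ⇒ {{{()}({{{}}{}}P)}P}P   [P → { }]
{{{()}({{{}}{}}P)}P}P ⇒ {{{()}({{{}}{}}{})}P}P   [P → { }]
{{{()}({{{}}{}}{})}P}P ⇒ {{{()}({{{}}{}}{})}{}}P   [P → { }]
{{{()}({{{}}{}}{})}{}}P ⇒ {{{()}({{{}}{}}{})}{}}{}   [P → { }]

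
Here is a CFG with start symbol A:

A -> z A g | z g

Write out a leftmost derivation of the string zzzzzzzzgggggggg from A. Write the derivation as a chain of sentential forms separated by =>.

A => zAg   [A -> z A g]
zAg => zzAgg   [A -> z A g]
zzAgg => zzzAggg   [A -> z A g]
zzzAggg => zzzzAgggg   [A -> z A g]
zzzzAgggg => zzzzzAggggg   [A -> z A g]
zzzzzAggggg => zzzzzzAgggggg   [A -> z A g]
zzzzzzAgggggg => zzzzzzzAggggggg   [A -> z A g]
zzzzzzzAggggggg => zzzzzzzzgggggggg   [A -> z g]

A => zAg => zzAgg => zzzAggg => zzzzAgggg => zzzzzAggggg => zzzzzzAgggggg => zzzzzzzAggggggg => zzzzzzzzgggggggg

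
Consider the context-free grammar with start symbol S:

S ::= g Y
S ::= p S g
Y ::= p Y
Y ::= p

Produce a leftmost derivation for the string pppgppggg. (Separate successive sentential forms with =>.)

S=>pSg=>ppSgg=>pppSggg=>pppgYggg=>pppgpYggg=>pppgppggg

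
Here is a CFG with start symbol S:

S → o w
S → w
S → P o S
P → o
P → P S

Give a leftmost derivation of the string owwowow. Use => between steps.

S => PoS => PSoS => PSSoS => PSSSoS => oSSSoS => owSSoS => owwSoS => owwowoS => owwowow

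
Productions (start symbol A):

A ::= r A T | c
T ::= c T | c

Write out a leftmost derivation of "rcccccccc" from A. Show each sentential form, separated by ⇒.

A ⇒ rAT ⇒ rcT ⇒ rccT ⇒ rcccT ⇒ rccccT ⇒ rcccccT ⇒ rccccccT ⇒ rcccccccT ⇒ rcccccccc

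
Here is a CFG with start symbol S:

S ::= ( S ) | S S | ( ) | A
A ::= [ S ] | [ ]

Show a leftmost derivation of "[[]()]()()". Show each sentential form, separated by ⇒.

S⇒SS⇒SSS⇒ASS⇒[S]SS⇒[SS]SS⇒[AS]SS⇒[[]S]SS⇒[[]()]SS⇒[[]()]()S⇒[[]()]()()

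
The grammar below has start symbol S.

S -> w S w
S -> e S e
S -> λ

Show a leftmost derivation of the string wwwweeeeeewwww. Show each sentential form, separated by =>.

S => wSw => wwSww => wwwSwww => wwwwSwwww => wwwweSewwww => wwwweeSeewwww => wwwweeeSeeewwww => wwwweeeeeewwww

S => wSw   [S -> w S w]
wSw => wwSww   [S -> w S w]
wwSww => wwwSwww   [S -> w S w]
wwwSwww => wwwwSwwww   [S -> w S w]
wwwwSwwww => wwwweSewwww   [S -> e S e]
wwwweSewwww => wwwweeSeewwww   [S -> e S e]
wwwweeSeewwww => wwwweeeSeeewwww   [S -> e S e]
wwwweeeSeeewwww => wwwweeeeeewwww   [S -> λ]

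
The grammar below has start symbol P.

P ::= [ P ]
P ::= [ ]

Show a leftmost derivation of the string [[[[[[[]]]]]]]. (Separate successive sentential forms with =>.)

P => [P] => [[P]] => [[[P]]] => [[[[P]]]] => [[[[[P]]]]] => [[[[[[P]]]]]] => [[[[[[[]]]]]]]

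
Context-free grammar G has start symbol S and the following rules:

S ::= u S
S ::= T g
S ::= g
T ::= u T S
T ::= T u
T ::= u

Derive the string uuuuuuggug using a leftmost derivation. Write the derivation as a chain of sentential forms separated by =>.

S => Tg => Tug => uTSug => uuSug => uuTgug => uuuTSgug => uuuuSgug => uuuuuSgug => uuuuuuSgug => uuuuuuggug

S => Tg   [S ::= T g]
Tg => Tug   [T ::= T u]
Tug => uTSug   [T ::= u T S]
uTSug => uuSug   [T ::= u]
uuSug => uuTgug   [S ::= T g]
uuTgug => uuuTSgug   [T ::= u T S]
uuuTSgug => uuuuSgug   [T ::= u]
uuuuSgug => uuuuuSgug   [S ::= u S]
uuuuuSgug => uuuuuuSgug   [S ::= u S]
uuuuuuSgug => uuuuuuggug   [S ::= g]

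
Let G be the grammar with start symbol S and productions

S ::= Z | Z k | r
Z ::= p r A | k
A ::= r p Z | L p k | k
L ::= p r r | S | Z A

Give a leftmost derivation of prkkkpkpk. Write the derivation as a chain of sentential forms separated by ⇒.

S ⇒ Z ⇒ prA ⇒ prLpk ⇒ prZApk ⇒ prkApk ⇒ prkLpkpk ⇒ prkSpkpk ⇒ prkZkpkpk ⇒ prkkkpkpk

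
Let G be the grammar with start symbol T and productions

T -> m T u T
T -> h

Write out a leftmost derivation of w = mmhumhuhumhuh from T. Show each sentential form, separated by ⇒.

T ⇒ mTuT   [T -> m T u T]
mTuT ⇒ mmTuTuT   [T -> m T u T]
mmTuTuT ⇒ mmhuTuT   [T -> h]
mmhuTuT ⇒ mmhumTuTuT   [T -> m T u T]
mmhumTuTuT ⇒ mmhumhuTuT   [T -> h]
mmhumhuTuT ⇒ mmhumhuhuT   [T -> h]
mmhumhuhuT ⇒ mmhumhuhumTuT   [T -> m T u T]
mmhumhuhumTuT ⇒ mmhumhuhumhuT   [T -> h]
mmhumhuhumhuT ⇒ mmhumhuhumhuh   [T -> h]

T ⇒ mTuT ⇒ mmTuTuT ⇒ mmhuTuT ⇒ mmhumTuTuT ⇒ mmhumhuTuT ⇒ mmhumhuhuT ⇒ mmhumhuhumTuT ⇒ mmhumhuhumhuT ⇒ mmhumhuhumhuh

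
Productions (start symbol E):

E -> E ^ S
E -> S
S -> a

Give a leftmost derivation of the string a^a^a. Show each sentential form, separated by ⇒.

E ⇒ E^S   [E -> E ^ S]
E^S ⇒ E^S^S   [E -> E ^ S]
E^S^S ⇒ S^S^S   [E -> S]
S^S^S ⇒ a^S^S   [S -> a]
a^S^S ⇒ a^a^S   [S -> a]
a^a^S ⇒ a^a^a   [S -> a]

E ⇒ E^S ⇒ E^S^S ⇒ S^S^S ⇒ a^S^S ⇒ a^a^S ⇒ a^a^a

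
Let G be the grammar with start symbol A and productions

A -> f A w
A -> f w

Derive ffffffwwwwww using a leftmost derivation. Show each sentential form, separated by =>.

A => fAw => ffAww => fffAwww => ffffAwwww => fffffAwwwww => ffffffwwwwww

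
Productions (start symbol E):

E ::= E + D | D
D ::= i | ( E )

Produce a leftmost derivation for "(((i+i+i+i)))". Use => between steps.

E => D   [E ::= D]
D => (E)   [D ::= ( E )]
(E) => (D)   [E ::= D]
(D) => ((E))   [D ::= ( E )]
((E)) => ((D))   [E ::= D]
((D)) => (((E)))   [D ::= ( E )]
(((E))) => (((E+D)))   [E ::= E + D]
(((E+D))) => (((E+D+D)))   [E ::= E + D]
(((E+D+D))) => (((E+D+D+D)))   [E ::= E + D]
(((E+D+D+D))) => (((D+D+D+D)))   [E ::= D]
(((D+D+D+D))) => (((i+D+D+D)))   [D ::= i]
(((i+D+D+D))) => (((i+i+D+D)))   [D ::= i]
(((i+i+D+D))) => (((i+i+i+D)))   [D ::= i]
(((i+i+i+D))) => (((i+i+i+i)))   [D ::= i]

E => D => (E) => (D) => ((E)) => ((D)) => (((E))) => (((E+D))) => (((E+D+D))) => (((E+D+D+D))) => (((D+D+D+D))) => (((i+D+D+D))) => (((i+i+D+D))) => (((i+i+i+D))) => (((i+i+i+i)))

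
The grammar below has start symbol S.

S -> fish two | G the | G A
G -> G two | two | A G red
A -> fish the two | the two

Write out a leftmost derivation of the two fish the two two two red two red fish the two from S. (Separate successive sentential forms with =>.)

S => G A   [S -> G A]
G A => A G red A   [G -> A G red]
A G red A => the two G red A   [A -> the two]
the two G red A => the two G two red A   [G -> G two]
the two G two red A => the two A G red two red A   [G -> A G red]
the two A G red two red A => the two fish the two G red two red A   [A -> fish the two]
the two fish the two G red two red A => the two fish the two G two red two red A   [G -> G two]
the two fish the two G two red two red A => the two fish the two two two red two red A   [G -> two]
the two fish the two two two red two red A => the two fish the two two two red two red fish the two   [A -> fish the two]

S => G A => A G red A => the two G red A => the two G two red A => the two A G red two red A => the two fish the two G red two red A => the two fish the two G two red two red A => the two fish the two two two red two red A => the two fish the two two two red two red fish the two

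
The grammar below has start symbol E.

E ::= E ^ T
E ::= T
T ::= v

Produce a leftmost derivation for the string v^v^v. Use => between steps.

E => E^T   [E ::= E ^ T]
E^T => E^T^T   [E ::= E ^ T]
E^T^T => T^T^T   [E ::= T]
T^T^T => v^T^T   [T ::= v]
v^T^T => v^v^T   [T ::= v]
v^v^T => v^v^v   [T ::= v]

E => E^T => E^T^T => T^T^T => v^T^T => v^v^T => v^v^v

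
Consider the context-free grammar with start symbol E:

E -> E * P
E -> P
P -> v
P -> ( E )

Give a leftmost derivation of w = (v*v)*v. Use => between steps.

E => E*P => P*P => (E)*P => (E*P)*P => (P*P)*P => (v*P)*P => (v*v)*P => (v*v)*v

E => E*P   [E -> E * P]
E*P => P*P   [E -> P]
P*P => (E)*P   [P -> ( E )]
(E)*P => (E*P)*P   [E -> E * P]
(E*P)*P => (P*P)*P   [E -> P]
(P*P)*P => (v*P)*P   [P -> v]
(v*P)*P => (v*v)*P   [P -> v]
(v*v)*P => (v*v)*v   [P -> v]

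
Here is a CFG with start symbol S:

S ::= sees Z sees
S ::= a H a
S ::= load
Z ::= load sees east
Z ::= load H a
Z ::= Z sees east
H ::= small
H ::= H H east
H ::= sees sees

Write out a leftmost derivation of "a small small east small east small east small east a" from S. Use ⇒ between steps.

S ⇒ a H a ⇒ a H H east a ⇒ a H H east H east a ⇒ a H H east H east H east a ⇒ a H H east H east H east H east a ⇒ a small H east H east H east H east a ⇒ a small small east H east H east H east a ⇒ a small small east small east H east H east a ⇒ a small small east small east small east H east a ⇒ a small small east small east small east small east a

S ⇒ a H a   [S ::= a H a]
a H a ⇒ a H H east a   [H ::= H H east]
a H H east a ⇒ a H H east H east a   [H ::= H H east]
a H H east H east a ⇒ a H H east H east H east a   [H ::= H H east]
a H H east H east H east a ⇒ a H H east H east H east H east a   [H ::= H H east]
a H H east H east H east H east a ⇒ a small H east H east H east H east a   [H ::= small]
a small H east H east H east H east a ⇒ a small small east H east H east H east a   [H ::= small]
a small small east H east H east H east a ⇒ a small small east small east H east H east a   [H ::= small]
a small small east small east H east H east a ⇒ a small small east small east small east H east a   [H ::= small]
a small small east small east small east H east a ⇒ a small small east small east small east small east a   [H ::= small]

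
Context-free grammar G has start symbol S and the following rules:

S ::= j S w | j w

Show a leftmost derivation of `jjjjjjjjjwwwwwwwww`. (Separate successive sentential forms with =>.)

S => jSw => jjSww => jjjSwww => jjjjSwwww => jjjjjSwwwww => jjjjjjSwwwwww => jjjjjjjSwwwwwww => jjjjjjjjSwwwwwwww => jjjjjjjjjwwwwwwwww

S => jSw   [S ::= j S w]
jSw => jjSww   [S ::= j S w]
jjSww => jjjSwww   [S ::= j S w]
jjjSwww => jjjjSwwww   [S ::= j S w]
jjjjSwwww => jjjjjSwwwww   [S ::= j S w]
jjjjjSwwwww => jjjjjjSwwwwww   [S ::= j S w]
jjjjjjSwwwwww => jjjjjjjSwwwwwww   [S ::= j S w]
jjjjjjjSwwwwwww => jjjjjjjjSwwwwwwww   [S ::= j S w]
jjjjjjjjSwwwwwwww => jjjjjjjjjwwwwwwwww   [S ::= j w]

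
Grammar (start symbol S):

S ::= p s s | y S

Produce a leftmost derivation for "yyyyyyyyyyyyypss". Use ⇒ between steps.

S ⇒ yS ⇒ yyS ⇒ yyyS ⇒ yyyyS ⇒ yyyyyS ⇒ yyyyyyS ⇒ yyyyyyyS ⇒ yyyyyyyyS ⇒ yyyyyyyyyS ⇒ yyyyyyyyyyS ⇒ yyyyyyyyyyyS ⇒ yyyyyyyyyyyyS ⇒ yyyyyyyyyyyyyS ⇒ yyyyyyyyyyyyypss

S ⇒ yS   [S ::= y S]
yS ⇒ yyS   [S ::= y S]
yyS ⇒ yyyS   [S ::= y S]
yyyS ⇒ yyyyS   [S ::= y S]
yyyyS ⇒ yyyyyS   [S ::= y S]
yyyyyS ⇒ yyyyyyS   [S ::= y S]
yyyyyyS ⇒ yyyyyyyS   [S ::= y S]
yyyyyyyS ⇒ yyyyyyyyS   [S ::= y S]
yyyyyyyyS ⇒ yyyyyyyyyS   [S ::= y S]
yyyyyyyyyS ⇒ yyyyyyyyyyS   [S ::= y S]
yyyyyyyyyyS ⇒ yyyyyyyyyyyS   [S ::= y S]
yyyyyyyyyyyS ⇒ yyyyyyyyyyyyS   [S ::= y S]
yyyyyyyyyyyyS ⇒ yyyyyyyyyyyyyS   [S ::= y S]
yyyyyyyyyyyyyS ⇒ yyyyyyyyyyyyypss   [S ::= p s s]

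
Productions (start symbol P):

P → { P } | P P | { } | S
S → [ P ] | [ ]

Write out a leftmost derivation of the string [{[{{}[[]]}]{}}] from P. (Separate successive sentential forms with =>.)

P => S   [P → S]
S => [P]   [S → [ P ]]
[P] => [{P}]   [P → { P }]
[{P}] => [{PP}]   [P → P P]
[{PP}] => [{SP}]   [P → S]
[{SP}] => [{[P]P}]   [S → [ P ]]
[{[P]P}] => [{[{P}]P}]   [P → { P }]
[{[{P}]P}] => [{[{PP}]P}]   [P → P P]
[{[{PP}]P}] => [{[{{}P}]P}]   [P → { }]
[{[{{}P}]P}] => [{[{{}S}]P}]   [P → S]
[{[{{}S}]P}] => [{[{{}[P]}]P}]   [S → [ P ]]
[{[{{}[P]}]P}] => [{[{{}[S]}]P}]   [P → S]
[{[{{}[S]}]P}] => [{[{{}[[]]}]P}]   [S → [ ]]
[{[{{}[[]]}]P}] => [{[{{}[[]]}]{}}]   [P → { }]

P => S => [P] => [{P}] => [{PP}] => [{SP}] => [{[P]P}] => [{[{P}]P}] => [{[{PP}]P}] => [{[{{}P}]P}] => [{[{{}S}]P}] => [{[{{}[P]}]P}] => [{[{{}[S]}]P}] => [{[{{}[[]]}]P}] => [{[{{}[[]]}]{}}]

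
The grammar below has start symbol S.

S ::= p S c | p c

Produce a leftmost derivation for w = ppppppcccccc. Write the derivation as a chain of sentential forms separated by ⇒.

S⇒pSc⇒ppScc⇒pppSccc⇒ppppScccc⇒pppppSccccc⇒ppppppcccccc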